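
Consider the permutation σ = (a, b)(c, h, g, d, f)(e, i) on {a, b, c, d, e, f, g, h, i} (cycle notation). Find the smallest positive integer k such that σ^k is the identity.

10

The disjoint cycles have lengths 5, 2, 2.
Since disjoint cycles commute, ord(σ) = lcm(5, 2, 2) = 10.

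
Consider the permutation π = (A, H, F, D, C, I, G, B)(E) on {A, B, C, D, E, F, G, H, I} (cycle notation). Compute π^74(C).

C lies in the 8-cycle (A, H, F, D, C, I, G, B).
On an 8-cycle, π^8 is the identity, so π^74 = π^2 there (74 ≡ 2 mod 8).
Stepping 2 places around the cycle: C → I → G.

G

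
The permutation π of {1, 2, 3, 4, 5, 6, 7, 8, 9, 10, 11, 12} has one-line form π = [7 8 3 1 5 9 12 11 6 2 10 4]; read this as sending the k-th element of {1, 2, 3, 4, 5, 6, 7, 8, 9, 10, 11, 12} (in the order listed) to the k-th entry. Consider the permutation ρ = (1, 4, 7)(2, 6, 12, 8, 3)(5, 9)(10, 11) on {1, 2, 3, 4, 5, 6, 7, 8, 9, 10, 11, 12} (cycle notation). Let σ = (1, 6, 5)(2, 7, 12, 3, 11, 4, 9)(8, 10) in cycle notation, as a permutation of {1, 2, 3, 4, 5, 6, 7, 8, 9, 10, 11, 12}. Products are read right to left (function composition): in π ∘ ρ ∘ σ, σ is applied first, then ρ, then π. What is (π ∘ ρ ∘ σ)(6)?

(π ∘ ρ ∘ σ)(6) = π(ρ(σ(6))). σ(6) = 5, then ρ(5) = 9, then π(9) = 6, so the result is 6.

6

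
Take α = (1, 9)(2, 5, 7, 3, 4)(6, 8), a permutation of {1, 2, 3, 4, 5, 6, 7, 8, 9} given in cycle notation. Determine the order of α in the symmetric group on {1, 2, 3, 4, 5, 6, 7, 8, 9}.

10

The cycle type of α is (5, 2, 2).
The order is lcm(5, 2, 2) = 10.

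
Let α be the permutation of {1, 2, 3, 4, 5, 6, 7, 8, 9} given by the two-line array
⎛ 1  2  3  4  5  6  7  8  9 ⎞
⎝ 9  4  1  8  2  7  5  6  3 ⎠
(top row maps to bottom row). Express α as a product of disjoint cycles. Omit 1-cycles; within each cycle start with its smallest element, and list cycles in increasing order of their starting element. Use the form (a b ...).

From 1: 1 → 9 → 3 → 1, closing the cycle (1 9 3).
Continuing from each remaining unvisited element yields (1 9 3)(2 4 8 6 7 5).

(1 9 3)(2 4 8 6 7 5)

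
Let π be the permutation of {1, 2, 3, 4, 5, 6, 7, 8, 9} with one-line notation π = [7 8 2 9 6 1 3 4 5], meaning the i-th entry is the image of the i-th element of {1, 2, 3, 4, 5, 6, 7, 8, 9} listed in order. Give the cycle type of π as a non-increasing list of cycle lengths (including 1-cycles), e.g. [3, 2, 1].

The disjoint cycles are (1, 7, 3, 2, 8, 4, 9, 5, 6), with lengths 9 in non-increasing order.

[9]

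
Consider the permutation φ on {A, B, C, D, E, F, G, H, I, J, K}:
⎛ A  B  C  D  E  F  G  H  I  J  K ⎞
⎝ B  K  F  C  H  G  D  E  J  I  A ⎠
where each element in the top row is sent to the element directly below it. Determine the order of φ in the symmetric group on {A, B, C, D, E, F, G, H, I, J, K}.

Writing φ as disjoint cycles, the cycle lengths are 4, 3, 2, 2.
Since disjoint cycles commute, ord(φ) = lcm(4, 3, 2, 2) = 12.

12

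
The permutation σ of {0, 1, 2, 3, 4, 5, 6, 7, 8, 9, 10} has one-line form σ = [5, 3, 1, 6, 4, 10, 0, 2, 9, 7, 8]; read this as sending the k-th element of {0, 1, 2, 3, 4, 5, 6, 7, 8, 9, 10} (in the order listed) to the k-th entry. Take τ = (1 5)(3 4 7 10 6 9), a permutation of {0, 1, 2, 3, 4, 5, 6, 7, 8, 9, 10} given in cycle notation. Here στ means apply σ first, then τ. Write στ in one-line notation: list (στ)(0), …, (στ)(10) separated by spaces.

1 4 5 9 7 6 0 2 3 10 8

Chase each element through σ then τ: 0 → 5 → 1; 1 → 3 → 4; 2 → 1 → 5; 3 → 6 → 9; 4 → 4 → 7; 5 → 10 → 6; 6 → 0 → 0; 7 → 2 → 2; 8 → 9 → 3; 9 → 7 → 10; 10 → 8 → 8.
So στ in one-line form is 1 4 5 9 7 6 0 2 3 10 8.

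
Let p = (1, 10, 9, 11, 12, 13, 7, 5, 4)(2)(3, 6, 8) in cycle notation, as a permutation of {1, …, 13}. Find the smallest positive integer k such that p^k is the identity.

The disjoint cycles have lengths 9, 3, 1.
The order of p is the least common multiple of its cycle lengths: lcm(9, 3) = 9.

9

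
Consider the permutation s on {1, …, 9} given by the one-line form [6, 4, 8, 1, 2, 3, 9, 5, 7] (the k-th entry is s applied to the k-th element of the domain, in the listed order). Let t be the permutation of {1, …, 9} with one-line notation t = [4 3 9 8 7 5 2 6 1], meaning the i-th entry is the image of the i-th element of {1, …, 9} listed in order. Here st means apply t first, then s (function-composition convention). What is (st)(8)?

t(8) = 6, then s(6) = 3; composing gives (st)(8) = 3.

3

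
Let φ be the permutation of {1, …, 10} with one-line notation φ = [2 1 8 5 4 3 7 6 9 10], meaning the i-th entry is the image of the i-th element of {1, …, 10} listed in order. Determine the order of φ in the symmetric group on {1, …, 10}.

The disjoint-cycle form of φ has cycle lengths 3, 2, 2, 1, 1, 1.
The order of φ is the least common multiple of its cycle lengths: lcm(3, 2, 2) = 6.

6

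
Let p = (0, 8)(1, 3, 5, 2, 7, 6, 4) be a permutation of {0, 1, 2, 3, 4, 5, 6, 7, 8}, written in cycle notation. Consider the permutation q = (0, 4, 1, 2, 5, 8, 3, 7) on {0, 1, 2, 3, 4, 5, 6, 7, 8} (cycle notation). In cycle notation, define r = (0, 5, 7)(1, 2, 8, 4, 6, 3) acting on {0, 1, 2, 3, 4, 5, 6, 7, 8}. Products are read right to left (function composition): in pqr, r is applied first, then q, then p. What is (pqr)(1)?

Apply the permutations in order: r(1) = 2, then q(2) = 5, then p(5) = 2. So (pqr)(1) = 2.

2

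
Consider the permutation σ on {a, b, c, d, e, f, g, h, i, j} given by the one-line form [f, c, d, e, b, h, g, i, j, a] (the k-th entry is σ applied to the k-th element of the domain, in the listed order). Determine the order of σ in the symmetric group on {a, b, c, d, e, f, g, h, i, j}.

Decomposing into disjoint cycles gives cycle lengths 5, 4, 1.
Since disjoint cycles commute, ord(σ) = lcm(5, 4) = 20.

20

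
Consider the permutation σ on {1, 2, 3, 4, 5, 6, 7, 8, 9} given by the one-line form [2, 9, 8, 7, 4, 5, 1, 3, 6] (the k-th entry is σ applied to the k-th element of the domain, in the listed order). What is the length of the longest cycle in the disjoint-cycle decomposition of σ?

Decomposing into disjoint cycles gives (1, 2, 9, 6, 5, 4, 7)(3, 8); the longest has length 7.

7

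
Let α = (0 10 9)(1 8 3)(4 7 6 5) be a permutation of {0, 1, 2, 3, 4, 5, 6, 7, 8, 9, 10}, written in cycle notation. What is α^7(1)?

1 lies in the 3-cycle (1 8 3).
Powers repeat with period 3 on this cycle, and 7 mod 3 = 1, so α^7(1) = α^1(1).
Stepping 1 place around the cycle: 1 → 8.

8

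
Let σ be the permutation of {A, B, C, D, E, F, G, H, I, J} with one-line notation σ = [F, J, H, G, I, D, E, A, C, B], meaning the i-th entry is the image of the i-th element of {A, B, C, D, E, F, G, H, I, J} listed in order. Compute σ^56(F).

Tracing F → D → … returns to F after 8 steps, so F lies in an 8-cycle (A F D G E I C H).
Powers repeat with period 8 on this cycle, and 56 mod 8 = 0, so σ^56(F) = σ^0(F).
So σ^56(F) = F.

F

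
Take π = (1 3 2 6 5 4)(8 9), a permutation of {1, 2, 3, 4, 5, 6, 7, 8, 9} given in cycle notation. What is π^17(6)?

2

6 lies in the 6-cycle (1 3 2 6 5 4).
Powers repeat with period 6 on this cycle, and 17 mod 6 = 5, so π^17(6) = π^5(6).
Advancing 5 steps from 6: 6 → 5 → 4 → 1 → 3 → 2.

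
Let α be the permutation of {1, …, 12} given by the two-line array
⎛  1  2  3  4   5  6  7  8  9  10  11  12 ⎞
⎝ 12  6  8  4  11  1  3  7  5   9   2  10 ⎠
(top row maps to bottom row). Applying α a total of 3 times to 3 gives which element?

3

Tracing 3 → 8 → … returns to 3 after 3 steps, so 3 lies in a 3-cycle (3, 8, 7).
Since the cycle has length 3, α^3 acts on it the same as α^0 (3 mod 3 = 0).
So α^3(3) = 3.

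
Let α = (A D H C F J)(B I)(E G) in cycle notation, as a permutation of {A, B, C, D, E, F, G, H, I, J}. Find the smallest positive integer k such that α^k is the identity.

The disjoint cycles have lengths 6, 2, 2.
Since disjoint cycles commute, ord(α) = lcm(6, 2, 2) = 6.

6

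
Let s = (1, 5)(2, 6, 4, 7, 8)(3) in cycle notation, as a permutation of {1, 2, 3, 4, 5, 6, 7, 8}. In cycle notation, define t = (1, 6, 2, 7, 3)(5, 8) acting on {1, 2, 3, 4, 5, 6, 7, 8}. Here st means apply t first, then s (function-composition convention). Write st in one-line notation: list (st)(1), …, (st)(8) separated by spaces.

(st)(x) = s(t(x)). Computing each image: s(t(1)) = s(6) = 4, s(t(2)) = s(7) = 8, s(t(3)) = s(1) = 5, s(t(4)) = s(4) = 7, s(t(5)) = s(8) = 2, s(t(6)) = s(2) = 6, s(t(7)) = s(3) = 3, s(t(8)) = s(5) = 1.
Hence st = [4 8 5 7 2 6 3 1].

4 8 5 7 2 6 3 1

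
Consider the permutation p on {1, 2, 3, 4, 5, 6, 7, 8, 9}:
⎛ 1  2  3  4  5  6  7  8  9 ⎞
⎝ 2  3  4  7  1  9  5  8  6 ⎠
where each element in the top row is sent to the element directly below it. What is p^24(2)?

Tracing 2 → 3 → … returns to 2 after 6 steps, so 2 lies in a 6-cycle (1, 2, 3, 4, 7, 5).
On a 6-cycle, p^6 is the identity, so p^24 = p^0 there (24 ≡ 0 mod 6).
So p^24(2) = 2.

2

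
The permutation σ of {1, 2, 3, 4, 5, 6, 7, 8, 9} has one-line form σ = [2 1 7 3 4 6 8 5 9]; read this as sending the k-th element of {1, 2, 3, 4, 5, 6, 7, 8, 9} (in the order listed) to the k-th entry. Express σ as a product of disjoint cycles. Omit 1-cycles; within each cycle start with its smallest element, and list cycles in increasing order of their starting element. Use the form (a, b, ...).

(1, 2)(3, 7, 8, 5, 4)

Iterating σ from 1 gives 1 → 2 → 1; that is the 2-cycle (1, 2).
Repeating from the next unused element and collecting all non-trivial cycles gives (1, 2)(3, 7, 8, 5, 4).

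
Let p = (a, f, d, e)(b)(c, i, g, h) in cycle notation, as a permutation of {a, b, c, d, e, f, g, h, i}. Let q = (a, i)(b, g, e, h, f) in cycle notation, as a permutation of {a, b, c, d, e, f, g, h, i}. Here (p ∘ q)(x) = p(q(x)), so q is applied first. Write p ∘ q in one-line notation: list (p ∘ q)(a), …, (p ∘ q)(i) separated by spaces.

For each element, apply q then p: a → i → g; b → g → h; c → c → i; d → d → e; e → h → c; f → b → b; g → e → a; h → f → d; i → a → f.
Collecting the images, p ∘ q = [g h i e c b a d f].

g h i e c b a d f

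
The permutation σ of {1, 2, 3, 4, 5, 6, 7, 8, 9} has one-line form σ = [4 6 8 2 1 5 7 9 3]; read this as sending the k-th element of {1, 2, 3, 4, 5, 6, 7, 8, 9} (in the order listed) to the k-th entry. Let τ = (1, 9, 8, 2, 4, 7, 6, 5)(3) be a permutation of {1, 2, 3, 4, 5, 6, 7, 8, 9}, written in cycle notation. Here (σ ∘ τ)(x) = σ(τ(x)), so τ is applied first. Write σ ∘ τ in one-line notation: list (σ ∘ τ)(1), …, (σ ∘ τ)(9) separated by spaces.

3 2 8 7 4 1 5 6 9

For each element, apply τ then σ: 1 → 9 → 3; 2 → 4 → 2; 3 → 3 → 8; 4 → 7 → 7; 5 → 1 → 4; 6 → 5 → 1; 7 → 6 → 5; 8 → 2 → 6; 9 → 8 → 9.
So σ ∘ τ in one-line form is 3 2 8 7 4 1 5 6 9.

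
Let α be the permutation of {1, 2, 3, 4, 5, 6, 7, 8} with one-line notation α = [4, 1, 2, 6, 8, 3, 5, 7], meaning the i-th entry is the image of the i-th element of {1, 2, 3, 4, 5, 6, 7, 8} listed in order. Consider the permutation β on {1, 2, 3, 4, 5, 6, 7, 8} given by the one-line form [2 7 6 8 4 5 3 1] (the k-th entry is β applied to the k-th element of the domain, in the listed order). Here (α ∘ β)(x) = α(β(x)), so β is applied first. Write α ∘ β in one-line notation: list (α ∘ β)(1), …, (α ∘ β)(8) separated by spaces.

For each element, apply β then α: 1 → 2 → 1; 2 → 7 → 5; 3 → 6 → 3; 4 → 8 → 7; 5 → 4 → 6; 6 → 5 → 8; 7 → 3 → 2; 8 → 1 → 4.
Collecting the images, α ∘ β = [1 5 3 7 6 8 2 4].

1 5 3 7 6 8 2 4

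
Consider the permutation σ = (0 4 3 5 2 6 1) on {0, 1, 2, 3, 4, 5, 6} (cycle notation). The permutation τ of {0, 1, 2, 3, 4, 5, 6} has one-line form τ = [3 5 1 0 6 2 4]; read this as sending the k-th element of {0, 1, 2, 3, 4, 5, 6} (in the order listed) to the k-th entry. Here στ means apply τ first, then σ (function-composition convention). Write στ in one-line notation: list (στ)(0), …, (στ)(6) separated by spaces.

5 2 0 4 1 6 3

(στ)(x) = σ(τ(x)). Computing each image: σ(τ(0)) = σ(3) = 5, σ(τ(1)) = σ(5) = 2, σ(τ(2)) = σ(1) = 0, σ(τ(3)) = σ(0) = 4, σ(τ(4)) = σ(6) = 1, σ(τ(5)) = σ(2) = 6, σ(τ(6)) = σ(4) = 3.
Hence στ = [5 2 0 4 1 6 3].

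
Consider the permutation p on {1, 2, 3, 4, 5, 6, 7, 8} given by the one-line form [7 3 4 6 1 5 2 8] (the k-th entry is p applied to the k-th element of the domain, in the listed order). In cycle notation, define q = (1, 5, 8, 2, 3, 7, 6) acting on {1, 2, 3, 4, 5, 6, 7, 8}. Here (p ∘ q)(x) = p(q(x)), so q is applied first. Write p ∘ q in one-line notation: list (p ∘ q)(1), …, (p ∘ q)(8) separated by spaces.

1 4 2 6 8 7 5 3

Chase each element through q then p: 1 → 5 → 1; 2 → 3 → 4; 3 → 7 → 2; 4 → 4 → 6; 5 → 8 → 8; 6 → 1 → 7; 7 → 6 → 5; 8 → 2 → 3.
Collecting the images, p ∘ q = [1 4 2 6 8 7 5 3].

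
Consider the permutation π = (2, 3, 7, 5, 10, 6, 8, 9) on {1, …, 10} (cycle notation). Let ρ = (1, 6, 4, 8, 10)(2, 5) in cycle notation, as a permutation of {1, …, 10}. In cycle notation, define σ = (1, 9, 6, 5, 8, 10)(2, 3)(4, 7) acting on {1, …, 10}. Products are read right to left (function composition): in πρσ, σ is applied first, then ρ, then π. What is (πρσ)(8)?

Chase 8: σ(8) = 10; ρ(10) = 1; π(1) = 1. Hence (πρσ)(8) = 1.

1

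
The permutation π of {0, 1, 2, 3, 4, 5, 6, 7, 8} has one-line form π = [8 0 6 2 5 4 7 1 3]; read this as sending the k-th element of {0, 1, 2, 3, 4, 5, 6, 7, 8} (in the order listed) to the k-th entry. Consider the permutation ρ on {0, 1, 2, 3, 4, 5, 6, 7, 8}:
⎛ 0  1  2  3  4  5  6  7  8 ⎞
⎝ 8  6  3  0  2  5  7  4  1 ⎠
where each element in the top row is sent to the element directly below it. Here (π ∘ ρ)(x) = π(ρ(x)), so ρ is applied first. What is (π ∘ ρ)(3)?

ρ(3) = 0, then π(0) = 8; composing gives (π ∘ ρ)(3) = 8.

8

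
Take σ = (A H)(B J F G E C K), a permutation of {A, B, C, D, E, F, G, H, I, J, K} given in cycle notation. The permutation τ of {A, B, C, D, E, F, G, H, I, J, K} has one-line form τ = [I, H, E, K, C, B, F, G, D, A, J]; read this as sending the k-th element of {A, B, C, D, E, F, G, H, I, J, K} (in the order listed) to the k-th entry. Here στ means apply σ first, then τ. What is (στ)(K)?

First apply σ: σ(K) = B, then τ(B) = H. Thus (στ)(K) = H.

H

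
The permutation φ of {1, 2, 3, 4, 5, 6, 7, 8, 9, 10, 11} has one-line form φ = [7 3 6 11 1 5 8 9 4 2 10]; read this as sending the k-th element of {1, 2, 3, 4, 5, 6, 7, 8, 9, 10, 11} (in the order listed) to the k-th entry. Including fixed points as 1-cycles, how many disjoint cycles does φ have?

The cycle decomposition is (1, 7, 8, 9, 4, 11, 10, 2, 3, 6, 5), which has 1 cycle (counting 1-cycles).

1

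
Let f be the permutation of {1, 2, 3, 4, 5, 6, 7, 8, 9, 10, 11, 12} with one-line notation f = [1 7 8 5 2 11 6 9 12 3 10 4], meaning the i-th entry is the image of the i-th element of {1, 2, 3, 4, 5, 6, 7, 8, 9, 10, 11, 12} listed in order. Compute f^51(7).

12

Tracing 7 → 6 → … returns to 7 after 11 steps, so 7 lies in an 11-cycle (2 7 6 11 10 3 8 9 12 4 5).
Powers repeat with period 11 on this cycle, and 51 mod 11 = 7, so f^51(7) = f^7(7).
Stepping 7 places around the cycle: 7 → 6 → 11 → 10 → 3 → 8 → 9 → 12.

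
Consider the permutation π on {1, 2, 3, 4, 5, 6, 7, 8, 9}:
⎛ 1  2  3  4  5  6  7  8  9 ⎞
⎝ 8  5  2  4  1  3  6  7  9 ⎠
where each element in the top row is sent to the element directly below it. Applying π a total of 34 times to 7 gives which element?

Tracing 7 → 6 → … returns to 7 after 7 steps, so 7 lies in a 7-cycle (1, 8, 7, 6, 3, 2, 5).
Since the cycle has length 7, π^34 acts on it the same as π^6 (34 mod 7 = 6).
Stepping 6 places around the cycle: 7 → 6 → 3 → 2 → 5 → 1 → 8.

8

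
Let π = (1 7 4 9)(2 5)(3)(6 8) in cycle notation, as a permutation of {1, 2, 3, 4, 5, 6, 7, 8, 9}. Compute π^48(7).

7

7 lies in the 4-cycle (1 7 4 9).
Since the cycle has length 4, π^48 acts on it the same as π^0 (48 mod 4 = 0).
So π^48(7) = 7.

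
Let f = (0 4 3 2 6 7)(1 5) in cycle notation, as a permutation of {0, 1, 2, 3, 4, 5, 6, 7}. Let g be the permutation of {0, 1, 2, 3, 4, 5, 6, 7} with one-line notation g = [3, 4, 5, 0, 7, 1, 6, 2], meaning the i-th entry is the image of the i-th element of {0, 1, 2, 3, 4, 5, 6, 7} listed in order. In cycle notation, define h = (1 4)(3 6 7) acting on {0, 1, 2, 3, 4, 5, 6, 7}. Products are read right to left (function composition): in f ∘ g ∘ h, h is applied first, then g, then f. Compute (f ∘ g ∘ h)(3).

(f ∘ g ∘ h)(3) = f(g(h(3))). h(3) = 6, then g(6) = 6, then f(6) = 7, so the result is 7.

7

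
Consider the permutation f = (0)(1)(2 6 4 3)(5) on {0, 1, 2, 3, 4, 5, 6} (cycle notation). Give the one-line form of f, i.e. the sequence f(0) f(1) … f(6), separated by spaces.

0 1 6 2 3 5 4

Reading each image from the cycles: 0↦0, 1↦1, 2↦6, 3↦2, 4↦3, 5↦5, 6↦4.
Listing these in domain order gives 0 1 6 2 3 5 4.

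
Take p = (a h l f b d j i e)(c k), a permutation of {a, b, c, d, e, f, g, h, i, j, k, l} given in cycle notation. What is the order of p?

18

The disjoint cycles have lengths 9, 2, 1.
The order is lcm(9, 2) = 18.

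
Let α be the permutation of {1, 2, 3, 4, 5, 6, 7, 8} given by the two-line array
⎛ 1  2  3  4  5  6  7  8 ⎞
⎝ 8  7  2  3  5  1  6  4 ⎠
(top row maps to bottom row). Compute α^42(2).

2

Tracing 2 → 7 → … returns to 2 after 7 steps, so 2 lies in a 7-cycle (1, 8, 4, 3, 2, 7, 6).
Powers repeat with period 7 on this cycle, and 42 mod 7 = 0, so α^42(2) = α^0(2).
So α^42(2) = 2.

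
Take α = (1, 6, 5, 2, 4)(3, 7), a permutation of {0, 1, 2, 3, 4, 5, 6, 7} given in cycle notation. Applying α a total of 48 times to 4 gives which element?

4 lies in the 5-cycle (1, 6, 5, 2, 4).
On a 5-cycle, α^5 is the identity, so α^48 = α^3 there (48 ≡ 3 mod 5).
Advancing 3 steps from 4: 4 → 1 → 6 → 5.

5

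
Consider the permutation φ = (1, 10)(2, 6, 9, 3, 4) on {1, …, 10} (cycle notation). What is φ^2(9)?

9 lies in the 5-cycle (2, 6, 9, 3, 4).
Advancing 2 steps from 9: 9 → 3 → 4.

4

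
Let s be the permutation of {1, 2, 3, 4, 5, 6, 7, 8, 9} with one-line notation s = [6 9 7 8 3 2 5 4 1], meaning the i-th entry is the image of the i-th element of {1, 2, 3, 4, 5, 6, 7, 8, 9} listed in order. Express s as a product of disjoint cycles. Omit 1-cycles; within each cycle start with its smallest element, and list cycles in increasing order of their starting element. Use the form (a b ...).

(1 6 2 9)(3 7 5)(4 8)

From 1: 1 → 6 → 2 → 9 → 1, closing the cycle (1 6 2 9).
Repeating from the next unused element and collecting all non-trivial cycles gives (1 6 2 9)(3 7 5)(4 8).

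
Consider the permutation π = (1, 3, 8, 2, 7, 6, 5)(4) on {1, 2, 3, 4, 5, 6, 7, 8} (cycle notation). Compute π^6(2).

8

2 lies in the 7-cycle (1, 3, 8, 2, 7, 6, 5).
Stepping 6 places around the cycle: 2 → 7 → 6 → 5 → 1 → 3 → 8.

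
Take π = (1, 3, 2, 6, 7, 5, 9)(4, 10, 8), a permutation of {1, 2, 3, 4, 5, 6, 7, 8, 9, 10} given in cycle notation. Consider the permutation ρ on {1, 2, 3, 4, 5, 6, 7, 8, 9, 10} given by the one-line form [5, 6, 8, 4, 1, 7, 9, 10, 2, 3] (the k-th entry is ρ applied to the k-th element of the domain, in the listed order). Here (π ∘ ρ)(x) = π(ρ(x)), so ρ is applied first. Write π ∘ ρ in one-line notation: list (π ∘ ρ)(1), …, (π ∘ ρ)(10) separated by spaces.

9 7 4 10 3 5 1 8 6 2

Chase each element through ρ then π: 1 → 5 → 9; 2 → 6 → 7; 3 → 8 → 4; 4 → 4 → 10; 5 → 1 → 3; 6 → 7 → 5; 7 → 9 → 1; 8 → 10 → 8; 9 → 2 → 6; 10 → 3 → 2.
Collecting the images, π ∘ ρ = [9 7 4 10 3 5 1 8 6 2].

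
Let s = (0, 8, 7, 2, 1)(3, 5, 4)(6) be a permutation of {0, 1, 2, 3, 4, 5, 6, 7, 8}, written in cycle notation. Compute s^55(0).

0 lies in the 5-cycle (0, 8, 7, 2, 1).
On a 5-cycle, s^5 is the identity, so s^55 = s^0 there (55 ≡ 0 mod 5).
So s^55(0) = 0.

0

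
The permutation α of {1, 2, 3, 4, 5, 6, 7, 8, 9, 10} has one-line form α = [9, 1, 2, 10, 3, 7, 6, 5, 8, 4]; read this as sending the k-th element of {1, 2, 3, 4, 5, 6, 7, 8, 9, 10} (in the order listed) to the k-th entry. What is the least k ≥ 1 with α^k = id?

The disjoint-cycle form of α has cycle lengths 6, 2, 2.
Since disjoint cycles commute, ord(α) = lcm(6, 2, 2) = 6.

6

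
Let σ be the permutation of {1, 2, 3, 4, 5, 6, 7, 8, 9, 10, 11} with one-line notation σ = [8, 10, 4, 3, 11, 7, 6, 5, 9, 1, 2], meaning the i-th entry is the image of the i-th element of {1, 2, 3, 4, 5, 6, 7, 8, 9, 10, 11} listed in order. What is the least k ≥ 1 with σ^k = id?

Writing σ as disjoint cycles, the cycle lengths are 6, 2, 2, 1.
The order of σ is the least common multiple of its cycle lengths: lcm(6, 2, 2) = 6.

6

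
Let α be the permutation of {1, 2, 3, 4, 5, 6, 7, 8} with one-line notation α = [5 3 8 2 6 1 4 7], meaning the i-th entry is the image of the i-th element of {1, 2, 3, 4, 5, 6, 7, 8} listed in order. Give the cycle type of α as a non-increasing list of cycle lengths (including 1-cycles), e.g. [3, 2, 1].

The disjoint cycles are (1, 5, 6)(2, 3, 8, 7, 4), with lengths 5, 3 in non-increasing order.

[5, 3]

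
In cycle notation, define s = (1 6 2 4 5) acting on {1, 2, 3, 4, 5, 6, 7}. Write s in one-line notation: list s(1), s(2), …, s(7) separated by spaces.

6 4 3 5 1 2 7

Each element maps to the next entry in its cycle (wrapping to the front): 1→6, 2→4, 3→3, 4→5, 5→1, 6→2, 7→7.
So the one-line form is 6 4 3 5 1 2 7.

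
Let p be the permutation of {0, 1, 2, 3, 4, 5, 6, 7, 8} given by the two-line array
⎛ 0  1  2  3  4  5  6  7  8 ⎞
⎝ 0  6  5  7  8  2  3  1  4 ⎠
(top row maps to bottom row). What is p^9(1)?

6

Tracing 1 → 6 → … returns to 1 after 4 steps, so 1 lies in a 4-cycle (1, 6, 3, 7).
Since the cycle has length 4, p^9 acts on it the same as p^1 (9 mod 4 = 1).
Advancing 1 step from 1: 1 → 6.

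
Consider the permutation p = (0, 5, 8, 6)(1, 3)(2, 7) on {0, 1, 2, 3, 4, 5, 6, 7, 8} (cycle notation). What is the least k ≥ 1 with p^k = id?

4

The disjoint cycles have lengths 4, 2, 2, 1.
The order is lcm(4, 2, 2) = 4.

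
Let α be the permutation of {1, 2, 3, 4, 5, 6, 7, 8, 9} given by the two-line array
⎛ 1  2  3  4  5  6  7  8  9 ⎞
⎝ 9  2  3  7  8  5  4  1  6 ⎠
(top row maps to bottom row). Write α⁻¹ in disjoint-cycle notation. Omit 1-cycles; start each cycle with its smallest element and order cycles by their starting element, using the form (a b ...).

First write α in disjoint cycles: (1 9 6 5 8)(4 7).
The inverse reverses every cycle; in canonical form, α⁻¹ = (1 8 5 6 9)(4 7).

(1 8 5 6 9)(4 7)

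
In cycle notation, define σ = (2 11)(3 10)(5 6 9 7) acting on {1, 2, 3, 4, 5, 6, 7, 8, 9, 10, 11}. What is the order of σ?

The cycle type of σ is (4, 2, 2, 1, 1, 1).
The order of σ is the least common multiple of its cycle lengths: lcm(4, 2, 2) = 4.

4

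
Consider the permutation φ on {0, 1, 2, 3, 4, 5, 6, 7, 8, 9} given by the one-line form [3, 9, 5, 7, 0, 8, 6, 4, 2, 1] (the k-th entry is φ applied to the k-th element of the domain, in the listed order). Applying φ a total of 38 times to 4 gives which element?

3

Tracing 4 → 0 → … returns to 4 after 4 steps, so 4 lies in a 4-cycle (0 3 7 4).
Powers repeat with period 4 on this cycle, and 38 mod 4 = 2, so φ^38(4) = φ^2(4).
Advancing 2 steps from 4: 4 → 0 → 3.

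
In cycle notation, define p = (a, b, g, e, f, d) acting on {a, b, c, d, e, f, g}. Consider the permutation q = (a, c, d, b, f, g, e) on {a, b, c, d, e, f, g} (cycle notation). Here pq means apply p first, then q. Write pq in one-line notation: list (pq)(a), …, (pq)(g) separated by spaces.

f e d c g b a

(pq)(x) = q(p(x)). Computing each image: q(p(a)) = q(b) = f, q(p(b)) = q(g) = e, q(p(c)) = q(c) = d, q(p(d)) = q(a) = c, q(p(e)) = q(f) = g, q(p(f)) = q(d) = b, q(p(g)) = q(e) = a.
Hence pq = [f e d c g b a].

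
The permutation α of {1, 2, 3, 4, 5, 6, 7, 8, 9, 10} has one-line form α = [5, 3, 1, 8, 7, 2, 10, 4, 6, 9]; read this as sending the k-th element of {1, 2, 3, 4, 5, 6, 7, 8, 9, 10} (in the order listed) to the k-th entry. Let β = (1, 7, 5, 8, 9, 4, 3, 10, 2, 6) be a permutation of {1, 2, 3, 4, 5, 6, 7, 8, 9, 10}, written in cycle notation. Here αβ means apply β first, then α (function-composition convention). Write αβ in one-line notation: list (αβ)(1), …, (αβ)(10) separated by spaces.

(αβ)(x) = α(β(x)). Computing each image: α(β(1)) = α(7) = 10, α(β(2)) = α(6) = 2, α(β(3)) = α(10) = 9, α(β(4)) = α(3) = 1, α(β(5)) = α(8) = 4, α(β(6)) = α(1) = 5, α(β(7)) = α(5) = 7, α(β(8)) = α(9) = 6, α(β(9)) = α(4) = 8, α(β(10)) = α(2) = 3.
Hence αβ = [10 2 9 1 4 5 7 6 8 3].

10 2 9 1 4 5 7 6 8 3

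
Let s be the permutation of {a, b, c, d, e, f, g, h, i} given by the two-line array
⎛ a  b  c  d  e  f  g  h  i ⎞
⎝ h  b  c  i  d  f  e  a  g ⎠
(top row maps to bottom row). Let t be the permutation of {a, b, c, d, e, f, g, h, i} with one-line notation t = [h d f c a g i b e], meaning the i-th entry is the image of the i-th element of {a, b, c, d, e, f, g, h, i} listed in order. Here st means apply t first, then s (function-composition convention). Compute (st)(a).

a

t(a) = h, then s(h) = a; composing gives (st)(a) = a.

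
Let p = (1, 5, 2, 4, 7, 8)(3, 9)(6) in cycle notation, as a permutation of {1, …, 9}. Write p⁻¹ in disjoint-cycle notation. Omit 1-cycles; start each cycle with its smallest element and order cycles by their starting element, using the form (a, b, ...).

If p sends a → b within a cycle, p⁻¹ sends b → a; equivalently, reverse each cycle.
After reversing and putting each cycle's least element first, p⁻¹ = (1, 8, 7, 4, 2, 5)(3, 9).

(1, 8, 7, 4, 2, 5)(3, 9)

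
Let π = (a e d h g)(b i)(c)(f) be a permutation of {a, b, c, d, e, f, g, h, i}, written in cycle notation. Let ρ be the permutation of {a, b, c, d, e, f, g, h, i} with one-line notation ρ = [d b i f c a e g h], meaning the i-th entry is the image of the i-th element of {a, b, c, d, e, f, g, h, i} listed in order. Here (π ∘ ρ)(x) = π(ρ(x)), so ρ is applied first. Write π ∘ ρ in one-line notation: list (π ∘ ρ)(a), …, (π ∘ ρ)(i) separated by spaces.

(π ∘ ρ)(x) = π(ρ(x)). Computing each image: π(ρ(a)) = π(d) = h, π(ρ(b)) = π(b) = i, π(ρ(c)) = π(i) = b, π(ρ(d)) = π(f) = f, π(ρ(e)) = π(c) = c, π(ρ(f)) = π(a) = e, π(ρ(g)) = π(e) = d, π(ρ(h)) = π(g) = a, π(ρ(i)) = π(h) = g.
Hence π ∘ ρ = [h i b f c e d a g].

h i b f c e d a g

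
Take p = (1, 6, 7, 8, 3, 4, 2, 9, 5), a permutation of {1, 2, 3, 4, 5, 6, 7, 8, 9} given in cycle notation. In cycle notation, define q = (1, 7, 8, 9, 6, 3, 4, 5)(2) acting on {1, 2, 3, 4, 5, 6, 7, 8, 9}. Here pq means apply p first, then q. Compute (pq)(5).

p(5) = 1, then q(1) = 7; composing gives (pq)(5) = 7.

7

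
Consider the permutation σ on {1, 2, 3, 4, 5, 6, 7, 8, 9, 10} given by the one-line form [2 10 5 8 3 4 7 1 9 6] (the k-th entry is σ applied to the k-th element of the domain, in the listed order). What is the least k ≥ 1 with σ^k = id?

6

The disjoint-cycle form of σ has cycle lengths 6, 2, 1, 1.
The order is lcm(6, 2) = 6.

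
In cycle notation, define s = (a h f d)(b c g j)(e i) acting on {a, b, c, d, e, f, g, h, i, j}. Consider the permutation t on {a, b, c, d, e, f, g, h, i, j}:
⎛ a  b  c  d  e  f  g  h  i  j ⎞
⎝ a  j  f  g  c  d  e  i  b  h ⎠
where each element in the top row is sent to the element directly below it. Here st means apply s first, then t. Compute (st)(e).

b

s(e) = i, then t(i) = b; composing gives (st)(e) = b.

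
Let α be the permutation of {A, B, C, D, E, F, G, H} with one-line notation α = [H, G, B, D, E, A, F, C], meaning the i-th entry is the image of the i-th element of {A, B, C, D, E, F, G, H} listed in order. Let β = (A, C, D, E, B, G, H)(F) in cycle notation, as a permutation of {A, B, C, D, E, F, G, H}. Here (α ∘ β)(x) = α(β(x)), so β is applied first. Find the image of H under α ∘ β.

H

First apply β: β(H) = A, then α(A) = H. Thus (α ∘ β)(H) = H.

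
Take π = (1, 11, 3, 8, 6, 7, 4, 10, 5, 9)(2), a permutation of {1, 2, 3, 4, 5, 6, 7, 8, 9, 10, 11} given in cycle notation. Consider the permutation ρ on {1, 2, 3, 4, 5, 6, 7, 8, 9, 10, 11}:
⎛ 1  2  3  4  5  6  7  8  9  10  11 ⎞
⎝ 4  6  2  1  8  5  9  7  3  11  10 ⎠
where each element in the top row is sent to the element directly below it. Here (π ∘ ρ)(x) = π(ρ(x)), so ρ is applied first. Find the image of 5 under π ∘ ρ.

6

First apply ρ: ρ(5) = 8, then π(8) = 6. Thus (π ∘ ρ)(5) = 6.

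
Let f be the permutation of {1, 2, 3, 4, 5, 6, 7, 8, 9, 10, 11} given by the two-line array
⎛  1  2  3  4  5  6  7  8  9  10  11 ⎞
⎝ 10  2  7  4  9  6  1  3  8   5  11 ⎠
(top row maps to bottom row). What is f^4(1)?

Tracing 1 → 10 → … returns to 1 after 7 steps, so 1 lies in a 7-cycle (1, 10, 5, 9, 8, 3, 7).
Stepping 4 places around the cycle: 1 → 10 → 5 → 9 → 8.

8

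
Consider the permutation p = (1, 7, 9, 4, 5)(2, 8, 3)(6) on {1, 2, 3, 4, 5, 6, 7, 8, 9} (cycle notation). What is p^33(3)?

3

3 lies in the 3-cycle (2, 8, 3).
Powers repeat with period 3 on this cycle, and 33 mod 3 = 0, so p^33(3) = p^0(3).
So p^33(3) = 3.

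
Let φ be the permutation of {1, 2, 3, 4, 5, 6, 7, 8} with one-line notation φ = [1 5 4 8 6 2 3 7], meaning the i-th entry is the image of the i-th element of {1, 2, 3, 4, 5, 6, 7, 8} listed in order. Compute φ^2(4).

7

Tracing 4 → 8 → … returns to 4 after 4 steps, so 4 lies in a 4-cycle (3, 4, 8, 7).
Stepping 2 places around the cycle: 4 → 8 → 7.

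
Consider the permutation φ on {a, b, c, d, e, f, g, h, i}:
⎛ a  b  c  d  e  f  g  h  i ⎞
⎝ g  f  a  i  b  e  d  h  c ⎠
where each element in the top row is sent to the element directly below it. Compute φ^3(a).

i

Tracing a → g → … returns to a after 5 steps, so a lies in a 5-cycle (a g d i c).
Advancing 3 steps from a: a → g → d → i.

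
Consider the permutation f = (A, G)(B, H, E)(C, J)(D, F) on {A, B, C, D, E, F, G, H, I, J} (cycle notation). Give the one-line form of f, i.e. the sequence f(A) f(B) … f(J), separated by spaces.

G H J F B D A E I C

Each element maps to the next entry in its cycle (wrapping to the front): A↦G, B↦H, C↦J, D↦F, E↦B, F↦D, G↦A, H↦E, I↦I, J↦C.
Listing these in domain order gives G H J F B D A E I C.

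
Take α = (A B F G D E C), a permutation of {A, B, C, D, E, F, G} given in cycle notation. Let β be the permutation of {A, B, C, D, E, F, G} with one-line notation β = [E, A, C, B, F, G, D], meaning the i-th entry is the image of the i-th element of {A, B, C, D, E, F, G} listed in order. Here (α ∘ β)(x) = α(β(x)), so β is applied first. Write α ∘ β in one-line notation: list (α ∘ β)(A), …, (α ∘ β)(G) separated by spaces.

Chase each element through β then α: A → E → C; B → A → B; C → C → A; D → B → F; E → F → G; F → G → D; G → D → E.
Collecting the images, α ∘ β = [C B A F G D E].

C B A F G D E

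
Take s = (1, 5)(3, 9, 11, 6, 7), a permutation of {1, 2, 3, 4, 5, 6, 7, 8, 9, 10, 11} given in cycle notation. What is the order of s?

The cycle type of s is (5, 2, 1, 1, 1, 1).
The order of s is the least common multiple of its cycle lengths: lcm(5, 2) = 10.

10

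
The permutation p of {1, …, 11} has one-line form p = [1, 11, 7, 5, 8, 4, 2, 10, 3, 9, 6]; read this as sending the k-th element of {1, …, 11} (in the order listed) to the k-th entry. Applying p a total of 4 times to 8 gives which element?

7

Tracing 8 → 10 → … returns to 8 after 10 steps, so 8 lies in a 10-cycle (2 11 6 4 5 8 10 9 3 7).
Stepping 4 places around the cycle: 8 → 10 → 9 → 3 → 7.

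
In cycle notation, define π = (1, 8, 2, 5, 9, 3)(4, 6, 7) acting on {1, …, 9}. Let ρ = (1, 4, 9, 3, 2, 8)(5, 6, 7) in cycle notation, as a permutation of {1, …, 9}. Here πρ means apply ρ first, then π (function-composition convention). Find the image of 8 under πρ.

ρ(8) = 1, then π(1) = 8; composing gives (πρ)(8) = 8.

8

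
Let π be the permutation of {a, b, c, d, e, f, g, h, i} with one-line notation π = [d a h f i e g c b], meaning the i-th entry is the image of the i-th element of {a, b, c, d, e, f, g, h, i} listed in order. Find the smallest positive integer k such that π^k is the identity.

The disjoint-cycle form of π has cycle lengths 6, 2, 1.
The order is lcm(6, 2) = 6.

6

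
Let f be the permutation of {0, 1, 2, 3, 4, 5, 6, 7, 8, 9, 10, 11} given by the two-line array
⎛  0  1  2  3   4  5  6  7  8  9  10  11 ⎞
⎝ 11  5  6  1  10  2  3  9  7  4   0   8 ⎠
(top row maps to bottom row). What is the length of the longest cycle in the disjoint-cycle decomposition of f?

7

Decomposing into disjoint cycles gives (0 11 8 7 9 4 10)(1 5 2 6 3); the longest has length 7.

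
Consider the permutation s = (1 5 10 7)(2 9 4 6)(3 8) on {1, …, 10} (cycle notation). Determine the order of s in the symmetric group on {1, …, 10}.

4

The cycle type of s is (4, 4, 2).
The order is lcm(4, 4, 2) = 4.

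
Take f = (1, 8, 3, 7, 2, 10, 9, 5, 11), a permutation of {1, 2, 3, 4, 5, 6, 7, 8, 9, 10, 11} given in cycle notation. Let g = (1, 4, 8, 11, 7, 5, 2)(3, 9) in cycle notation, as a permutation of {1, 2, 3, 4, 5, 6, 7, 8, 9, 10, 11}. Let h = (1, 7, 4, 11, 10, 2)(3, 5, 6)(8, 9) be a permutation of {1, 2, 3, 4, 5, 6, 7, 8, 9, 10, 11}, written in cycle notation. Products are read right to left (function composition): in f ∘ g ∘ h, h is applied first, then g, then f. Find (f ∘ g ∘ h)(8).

(f ∘ g ∘ h)(8) = f(g(h(8))). h(8) = 9, then g(9) = 3, then f(3) = 7, so the result is 7.

7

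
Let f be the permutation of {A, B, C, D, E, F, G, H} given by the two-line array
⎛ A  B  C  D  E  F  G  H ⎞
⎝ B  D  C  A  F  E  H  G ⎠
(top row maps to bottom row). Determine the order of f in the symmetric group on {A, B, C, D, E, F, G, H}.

Writing f as disjoint cycles, the cycle lengths are 3, 2, 2, 1.
Since disjoint cycles commute, ord(f) = lcm(3, 2, 2) = 6.

6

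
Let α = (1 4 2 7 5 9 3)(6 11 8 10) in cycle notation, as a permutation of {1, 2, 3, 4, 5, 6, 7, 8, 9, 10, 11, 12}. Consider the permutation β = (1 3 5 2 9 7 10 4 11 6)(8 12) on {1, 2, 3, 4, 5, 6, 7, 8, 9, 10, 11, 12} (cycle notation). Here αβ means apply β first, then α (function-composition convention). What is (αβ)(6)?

4

(αβ)(6) = α(β(6)). β(6) = 1, then α(1) = 4. So (αβ)(6) = 4.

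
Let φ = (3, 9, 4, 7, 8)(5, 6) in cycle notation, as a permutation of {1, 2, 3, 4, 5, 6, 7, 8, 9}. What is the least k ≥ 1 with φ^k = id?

10

The cycle type of φ is (5, 2, 1, 1).
The order is lcm(5, 2) = 10.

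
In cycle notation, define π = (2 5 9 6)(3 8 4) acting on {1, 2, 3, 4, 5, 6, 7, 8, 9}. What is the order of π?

The disjoint cycles have lengths 4, 3, 1, 1.
The order of π is the least common multiple of its cycle lengths: lcm(4, 3) = 12.

12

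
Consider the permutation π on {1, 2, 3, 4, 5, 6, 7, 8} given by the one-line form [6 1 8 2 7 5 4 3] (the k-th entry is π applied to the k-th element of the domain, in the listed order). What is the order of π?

6

Decomposing into disjoint cycles gives cycle lengths 6, 2.
Since disjoint cycles commute, ord(π) = lcm(6, 2) = 6.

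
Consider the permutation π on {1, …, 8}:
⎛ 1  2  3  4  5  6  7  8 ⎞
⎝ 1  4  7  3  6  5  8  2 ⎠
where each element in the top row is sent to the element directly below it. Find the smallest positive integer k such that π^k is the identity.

10

Writing π as disjoint cycles, the cycle lengths are 5, 2, 1.
The order is lcm(5, 2) = 10.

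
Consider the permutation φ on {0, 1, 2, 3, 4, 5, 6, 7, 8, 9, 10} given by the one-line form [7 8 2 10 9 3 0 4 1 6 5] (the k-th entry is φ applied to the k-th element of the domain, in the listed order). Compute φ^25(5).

Tracing 5 → 3 → … returns to 5 after 3 steps, so 5 lies in a 3-cycle (3 10 5).
On a 3-cycle, φ^3 is the identity, so φ^25 = φ^1 there (25 ≡ 1 mod 3).
Stepping 1 place around the cycle: 5 → 3.

3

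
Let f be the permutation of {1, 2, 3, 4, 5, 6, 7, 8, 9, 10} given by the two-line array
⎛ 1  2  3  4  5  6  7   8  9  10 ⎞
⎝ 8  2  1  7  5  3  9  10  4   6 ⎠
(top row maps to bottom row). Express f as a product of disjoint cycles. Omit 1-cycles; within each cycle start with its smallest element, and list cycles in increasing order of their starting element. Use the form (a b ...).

(1 8 10 6 3)(4 7 9)

Start at 1 and follow images: 1 → 8 → 10 → 6 → 3 → 1, giving the cycle (1 8 10 6 3).
Continuing from each remaining unvisited element yields (1 8 10 6 3)(4 7 9).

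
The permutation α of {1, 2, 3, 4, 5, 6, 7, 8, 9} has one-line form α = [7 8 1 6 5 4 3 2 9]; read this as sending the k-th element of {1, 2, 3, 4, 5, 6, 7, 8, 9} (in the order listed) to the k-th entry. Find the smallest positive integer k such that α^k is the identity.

6

Decomposing into disjoint cycles gives cycle lengths 3, 2, 2, 1, 1.
The order is lcm(3, 2, 2) = 6.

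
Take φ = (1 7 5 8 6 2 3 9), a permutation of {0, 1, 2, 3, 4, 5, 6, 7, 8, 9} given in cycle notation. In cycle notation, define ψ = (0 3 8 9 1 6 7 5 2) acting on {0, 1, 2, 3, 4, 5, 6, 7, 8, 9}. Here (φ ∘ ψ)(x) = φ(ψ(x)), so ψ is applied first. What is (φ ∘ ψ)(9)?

First apply ψ: ψ(9) = 1, then φ(1) = 7. Thus (φ ∘ ψ)(9) = 7.

7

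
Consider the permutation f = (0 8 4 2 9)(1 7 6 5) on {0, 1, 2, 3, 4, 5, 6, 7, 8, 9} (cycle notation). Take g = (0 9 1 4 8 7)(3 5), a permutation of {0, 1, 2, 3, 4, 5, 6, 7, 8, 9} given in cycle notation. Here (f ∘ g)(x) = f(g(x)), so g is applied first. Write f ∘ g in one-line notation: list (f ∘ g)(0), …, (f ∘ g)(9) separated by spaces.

(f ∘ g)(x) = f(g(x)). Computing each image: f(g(0)) = f(9) = 0, f(g(1)) = f(4) = 2, f(g(2)) = f(2) = 9, f(g(3)) = f(5) = 1, f(g(4)) = f(8) = 4, f(g(5)) = f(3) = 3, f(g(6)) = f(6) = 5, f(g(7)) = f(0) = 8, f(g(8)) = f(7) = 6, f(g(9)) = f(1) = 7.
Hence f ∘ g = [0 2 9 1 4 3 5 8 6 7].

0 2 9 1 4 3 5 8 6 7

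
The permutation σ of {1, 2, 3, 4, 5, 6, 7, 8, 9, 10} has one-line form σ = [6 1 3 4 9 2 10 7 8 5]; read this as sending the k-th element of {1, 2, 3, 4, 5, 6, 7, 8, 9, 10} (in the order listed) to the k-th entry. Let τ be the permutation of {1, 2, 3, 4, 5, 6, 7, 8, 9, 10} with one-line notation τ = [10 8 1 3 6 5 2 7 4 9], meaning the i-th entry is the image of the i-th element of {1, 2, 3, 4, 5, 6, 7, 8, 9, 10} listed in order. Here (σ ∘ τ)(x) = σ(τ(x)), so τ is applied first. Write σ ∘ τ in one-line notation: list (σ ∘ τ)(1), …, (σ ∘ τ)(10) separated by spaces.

Chase each element through τ then σ: 1 → 10 → 5; 2 → 8 → 7; 3 → 1 → 6; 4 → 3 → 3; 5 → 6 → 2; 6 → 5 → 9; 7 → 2 → 1; 8 → 7 → 10; 9 → 4 → 4; 10 → 9 → 8.
So σ ∘ τ in one-line form is 5 7 6 3 2 9 1 10 4 8.

5 7 6 3 2 9 1 10 4 8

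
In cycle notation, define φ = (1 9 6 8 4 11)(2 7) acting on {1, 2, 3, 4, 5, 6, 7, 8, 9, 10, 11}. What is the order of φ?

6

The cycle type of φ is (6, 2, 1, 1, 1).
The order is lcm(6, 2) = 6.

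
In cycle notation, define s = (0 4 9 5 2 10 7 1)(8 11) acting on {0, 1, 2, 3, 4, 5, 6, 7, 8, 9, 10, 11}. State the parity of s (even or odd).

even

The cycle lengths are 8, 2, 1, 1.
A cycle of length ℓ contributes ℓ−1 transpositions, so s is a product of 7 + 1 = 8 transpositions — even.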